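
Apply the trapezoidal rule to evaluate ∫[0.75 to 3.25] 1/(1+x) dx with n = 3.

f(x) = 1/(1+x)
a = 0.75, b = 3.25, n = 3
h = (b - a)/n = 0.833333

Trapezoidal rule: (h/2)[f(x₀) + 2f(x₁) + 2f(x₂) + ... + f(xₙ)]

x_0 = 0.7500, f(x_0) = 0.571429, coefficient = 1
x_1 = 1.5833, f(x_1) = 0.387097, coefficient = 2
x_2 = 2.4167, f(x_2) = 0.292683, coefficient = 2
x_3 = 3.2500, f(x_3) = 0.235294, coefficient = 1

I ≈ (0.833333/2) × 2.166282 = 0.902618
Exact value: 0.887303
Error: 0.015314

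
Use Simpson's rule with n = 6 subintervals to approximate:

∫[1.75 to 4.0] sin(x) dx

f(x) = sin(x)
a = 1.75, b = 4.0, n = 6
h = (b - a)/n = 0.375000

Simpson's rule: (h/3)[f(x₀) + 4f(x₁) + 2f(x₂) + ... + f(xₙ)]

x_0 = 1.7500, f(x_0) = 0.983986, coefficient = 1
x_1 = 2.1250, f(x_1) = 0.850320, coefficient = 4
x_2 = 2.5000, f(x_2) = 0.598472, coefficient = 2
x_3 = 2.8750, f(x_3) = 0.263446, coefficient = 4
x_4 = 3.2500, f(x_4) = -0.108195, coefficient = 2
x_5 = 3.6250, f(x_5) = -0.464799, coefficient = 4
x_6 = 4.0000, f(x_6) = -0.756802, coefficient = 1

I ≈ (0.375000/3) × 3.803605 = 0.475451
Exact value: 0.475398
Error: 0.000053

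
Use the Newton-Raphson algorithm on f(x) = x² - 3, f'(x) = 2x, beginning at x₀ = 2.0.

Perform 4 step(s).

f(x) = x² - 3
f'(x) = 2x
x₀ = 2.0

Newton-Raphson formula: x_{n+1} = x_n - f(x_n)/f'(x_n)

Iteration 1:
  f(2.000000) = 1.000000
  f'(2.000000) = 4.000000
  x_1 = 2.000000 - 1.000000/4.000000 = 1.750000
Iteration 2:
  f(1.750000) = 0.062500
  f'(1.750000) = 3.500000
  x_2 = 1.750000 - 0.062500/3.500000 = 1.732143
Iteration 3:
  f(1.732143) = 0.000319
  f'(1.732143) = 3.464286
  x_3 = 1.732143 - 0.000319/3.464286 = 1.732051
Iteration 4:
  f(1.732051) = 0.000000
  f'(1.732051) = 3.464102
  x_4 = 1.732051 - 0.000000/3.464102 = 1.732051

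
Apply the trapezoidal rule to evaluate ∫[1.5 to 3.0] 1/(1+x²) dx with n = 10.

f(x) = 1/(1+x²)
a = 1.5, b = 3.0, n = 10
h = (b - a)/n = 0.150000

Trapezoidal rule: (h/2)[f(x₀) + 2f(x₁) + 2f(x₂) + ... + f(xₙ)]

x_0 = 1.5000, f(x_0) = 0.307692, coefficient = 1
x_1 = 1.6500, f(x_1) = 0.268637, coefficient = 2
x_2 = 1.8000, f(x_2) = 0.235849, coefficient = 2
x_3 = 1.9500, f(x_3) = 0.208225, coefficient = 2
x_4 = 2.1000, f(x_4) = 0.184843, coefficient = 2
x_5 = 2.2500, f(x_5) = 0.164948, coefficient = 2
x_6 = 2.4000, f(x_6) = 0.147929, coefficient = 2
x_7 = 2.5500, f(x_7) = 0.133289, coefficient = 2
x_8 = 2.7000, f(x_8) = 0.120627, coefficient = 2
x_9 = 2.8500, f(x_9) = 0.109619, coefficient = 2
x_10 = 3.0000, f(x_10) = 0.100000, coefficient = 1

I ≈ (0.150000/2) × 3.555625 = 0.266672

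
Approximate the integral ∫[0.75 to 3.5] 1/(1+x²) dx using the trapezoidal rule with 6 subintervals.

f(x) = 1/(1+x²)
a = 0.75, b = 3.5, n = 6
h = (b - a)/n = 0.458333

Trapezoidal rule: (h/2)[f(x₀) + 2f(x₁) + 2f(x₂) + ... + f(xₙ)]

x_0 = 0.7500, f(x_0) = 0.640000, coefficient = 1
x_1 = 1.2083, f(x_1) = 0.406493, coefficient = 2
x_2 = 1.6667, f(x_2) = 0.264706, coefficient = 2
x_3 = 2.1250, f(x_3) = 0.181303, coefficient = 2
x_4 = 2.5833, f(x_4) = 0.130317, coefficient = 2
x_5 = 3.0417, f(x_5) = 0.097544, coefficient = 2
x_6 = 3.5000, f(x_6) = 0.075472, coefficient = 1

I ≈ (0.458333/2) × 2.876197 = 0.659129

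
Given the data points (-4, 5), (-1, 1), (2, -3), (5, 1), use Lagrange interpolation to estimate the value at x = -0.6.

Lagrange interpolation formula:
P(x) = Σ yᵢ × Lᵢ(x)
where Lᵢ(x) = Π_{j≠i} (x - xⱼ)/(xᵢ - xⱼ)

L_0(-0.6) = (-0.6 - (-1))/(-4 - (-1)) × (-0.6 - 2)/(-4 - 2) × (-0.6 - 5)/(-4 - 5) = -0.035951
L_1(-0.6) = (-0.6 - (-4))/(-1 - (-4)) × (-0.6 - 2)/(-1 - 2) × (-0.6 - 5)/(-1 - 5) = 0.916741
L_2(-0.6) = (-0.6 - (-4))/(2 - (-4)) × (-0.6 - (-1))/(2 - (-1)) × (-0.6 - 5)/(2 - 5) = 0.141037
L_3(-0.6) = (-0.6 - (-4))/(5 - (-4)) × (-0.6 - (-1))/(5 - (-1)) × (-0.6 - 2)/(5 - 2) = -0.021827

P(-0.6) = 5×L_0(-0.6) + 1×L_1(-0.6) + (-3)×L_2(-0.6) + 1×L_3(-0.6)
P(-0.6) = 0.292049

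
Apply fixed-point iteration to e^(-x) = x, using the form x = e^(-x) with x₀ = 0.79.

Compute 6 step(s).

Equation: e^(-x) = x
Fixed-point form: x = e^(-x)
x₀ = 0.79

x_1 = g(0.790000) = 0.453845
x_2 = g(0.453845) = 0.635181
x_3 = g(0.635181) = 0.529839
x_4 = g(0.529839) = 0.588699
x_5 = g(0.588699) = 0.555049
x_6 = g(0.555049) = 0.574044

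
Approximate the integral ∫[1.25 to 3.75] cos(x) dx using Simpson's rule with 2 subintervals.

f(x) = cos(x)
a = 1.25, b = 3.75, n = 2
h = (b - a)/n = 1.250000

Simpson's rule: (h/3)[f(x₀) + 4f(x₁) + 2f(x₂) + ... + f(xₙ)]

x_0 = 1.2500, f(x_0) = 0.315322, coefficient = 1
x_1 = 2.5000, f(x_1) = -0.801144, coefficient = 4
x_2 = 3.7500, f(x_2) = -0.820559, coefficient = 1

I ≈ (1.250000/3) × -3.709811 = -1.545755
Exact value: -1.520546
Error: 0.025209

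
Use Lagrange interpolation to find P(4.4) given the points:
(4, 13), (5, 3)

Lagrange interpolation formula:
P(x) = Σ yᵢ × Lᵢ(x)
where Lᵢ(x) = Π_{j≠i} (x - xⱼ)/(xᵢ - xⱼ)

L_0(4.4) = (4.4 - 5)/(4 - 5) = 0.600000
L_1(4.4) = (4.4 - 4)/(5 - 4) = 0.400000

P(4.4) = 13×L_0(4.4) + 3×L_1(4.4)
P(4.4) = 9.000000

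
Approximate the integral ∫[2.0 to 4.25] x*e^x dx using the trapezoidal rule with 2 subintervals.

f(x) = x*e^x
a = 2.0, b = 4.25, n = 2
h = (b - a)/n = 1.125000

Trapezoidal rule: (h/2)[f(x₀) + 2f(x₁) + 2f(x₂) + ... + f(xₙ)]

x_0 = 2.0000, f(x_0) = 14.778112, coefficient = 1
x_1 = 3.1250, f(x_1) = 71.124672, coefficient = 2
x_2 = 4.2500, f(x_2) = 297.948002, coefficient = 1

I ≈ (1.125000/2) × 454.975459 = 255.923696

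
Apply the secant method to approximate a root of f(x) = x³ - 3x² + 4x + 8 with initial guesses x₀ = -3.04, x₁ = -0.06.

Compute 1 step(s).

f(x) = x³ - 3x² + 4x + 8
x₀ = -3.04, x₁ = -0.06

Secant formula: x_{n+1} = x_n - f(x_n)(x_n - x_{n-1})/(f(x_n) - f(x_{n-1}))

Iteration 1:
  f(-3.040000) = -59.979264
  f(-0.060000) = 7.748984
  x_2 = -0.060000 - 7.748984×(-0.060000 - (-3.040000))/(7.748984 - (-59.979264))
       = -0.400950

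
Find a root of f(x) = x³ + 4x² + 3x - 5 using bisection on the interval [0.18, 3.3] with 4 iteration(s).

f(x) = x³ + 4x² + 3x - 5
Initial interval: [0.18, 3.3]

Iteration 1:
  c_1 = (0.180000 + 3.300000)/2 = 1.740000
  f(c_1) = f(1.740000) = 17.598424
  f(a) × f(c) < 0, new interval: [0.180000, 1.740000]
Iteration 2:
  c_2 = (0.180000 + 1.740000)/2 = 0.960000
  f(c_2) = f(0.960000) = 2.451136
  f(a) × f(c) < 0, new interval: [0.180000, 0.960000]
Iteration 3:
  c_3 = (0.180000 + 0.960000)/2 = 0.570000
  f(c_3) = f(0.570000) = -1.805207
  f(a) × f(c) ≥ 0, new interval: [0.570000, 0.960000]
Iteration 4:
  c_4 = (0.570000 + 0.960000)/2 = 0.765000
  f(c_4) = f(0.765000) = 0.083597
  f(a) × f(c) < 0, new interval: [0.570000, 0.765000]

After 4 iteration(s), the approximation is c_4 = 0.765000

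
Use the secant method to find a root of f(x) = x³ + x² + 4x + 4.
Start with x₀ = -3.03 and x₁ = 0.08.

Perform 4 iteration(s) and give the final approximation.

f(x) = x³ + x² + 4x + 4
x₀ = -3.03, x₁ = 0.08

Secant formula: x_{n+1} = x_n - f(x_n)(x_n - x_{n-1})/(f(x_n) - f(x_{n-1}))

Iteration 1:
  f(-3.030000) = -26.757227
  f(0.080000) = 4.326912
  x_2 = 0.080000 - 4.326912×(0.080000 - (-3.030000))/(4.326912 - (-26.757227))
       = -0.352912
Iteration 2:
  f(0.080000) = 4.326912
  f(-0.352912) = 2.668945
  x_3 = -0.352912 - 2.668945×(-0.352912 - 0.080000)/(2.668945 - 4.326912)
       = -1.049800
Iteration 3:
  f(-0.352912) = 2.668945
  f(-1.049800) = -0.254086
  x_4 = -1.049800 - (-0.254086)×(-1.049800 - (-0.352912))/(-0.254086 - 2.668945)
       = -0.989223
Iteration 4:
  f(-1.049800) = -0.254086
  f(-0.989223) = 0.053654
  x_5 = -0.989223 - 0.053654×(-0.989223 - (-1.049800))/(0.053654 - (-0.254086))
       = -0.999785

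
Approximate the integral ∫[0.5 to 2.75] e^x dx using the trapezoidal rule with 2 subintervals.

f(x) = e^x
a = 0.5, b = 2.75, n = 2
h = (b - a)/n = 1.125000

Trapezoidal rule: (h/2)[f(x₀) + 2f(x₁) + 2f(x₂) + ... + f(xₙ)]

x_0 = 0.5000, f(x_0) = 1.648721, coefficient = 1
x_1 = 1.6250, f(x_1) = 5.078419, coefficient = 2
x_2 = 2.7500, f(x_2) = 15.642632, coefficient = 1

I ≈ (1.125000/2) × 27.448191 = 15.439608
Exact value: 13.993911
Error: 1.445697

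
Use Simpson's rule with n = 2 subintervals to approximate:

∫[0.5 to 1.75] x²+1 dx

f(x) = x²+1
a = 0.5, b = 1.75, n = 2
h = (b - a)/n = 0.625000

Simpson's rule: (h/3)[f(x₀) + 4f(x₁) + 2f(x₂) + ... + f(xₙ)]

x_0 = 0.5000, f(x_0) = 1.250000, coefficient = 1
x_1 = 1.1250, f(x_1) = 2.265625, coefficient = 4
x_2 = 1.7500, f(x_2) = 4.062500, coefficient = 1

I ≈ (0.625000/3) × 14.375000 = 2.994792
Exact value: 2.994792
Error: 0.000000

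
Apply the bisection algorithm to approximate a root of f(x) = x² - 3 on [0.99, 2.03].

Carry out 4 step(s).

f(x) = x² - 3
Initial interval: [0.99, 2.03]

Iteration 1:
  c_1 = (0.990000 + 2.030000)/2 = 1.510000
  f(c_1) = f(1.510000) = -0.719900
  f(a) × f(c) ≥ 0, new interval: [1.510000, 2.030000]
Iteration 2:
  c_2 = (1.510000 + 2.030000)/2 = 1.770000
  f(c_2) = f(1.770000) = 0.132900
  f(a) × f(c) < 0, new interval: [1.510000, 1.770000]
Iteration 3:
  c_3 = (1.510000 + 1.770000)/2 = 1.640000
  f(c_3) = f(1.640000) = -0.310400
  f(a) × f(c) ≥ 0, new interval: [1.640000, 1.770000]
Iteration 4:
  c_4 = (1.640000 + 1.770000)/2 = 1.705000
  f(c_4) = f(1.705000) = -0.092975
  f(a) × f(c) ≥ 0, new interval: [1.705000, 1.770000]

After 4 iteration(s), the approximation is c_4 = 1.705000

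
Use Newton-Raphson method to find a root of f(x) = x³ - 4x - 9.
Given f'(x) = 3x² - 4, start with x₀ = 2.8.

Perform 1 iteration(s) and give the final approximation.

f(x) = x³ - 4x - 9
f'(x) = 3x² - 4
x₀ = 2.8

Newton-Raphson formula: x_{n+1} = x_n - f(x_n)/f'(x_n)

Iteration 1:
  f(2.800000) = 1.752000
  f'(2.800000) = 19.520000
  x_1 = 2.800000 - 1.752000/19.520000 = 2.710246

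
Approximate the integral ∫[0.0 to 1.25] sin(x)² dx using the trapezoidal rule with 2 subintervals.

f(x) = sin(x)²
a = 0.0, b = 1.25, n = 2
h = (b - a)/n = 0.625000

Trapezoidal rule: (h/2)[f(x₀) + 2f(x₁) + 2f(x₂) + ... + f(xₙ)]

x_0 = 0.0000, f(x_0) = 0.000000, coefficient = 1
x_1 = 0.6250, f(x_1) = 0.342339, coefficient = 2
x_2 = 1.2500, f(x_2) = 0.900572, coefficient = 1

I ≈ (0.625000/2) × 1.585249 = 0.495390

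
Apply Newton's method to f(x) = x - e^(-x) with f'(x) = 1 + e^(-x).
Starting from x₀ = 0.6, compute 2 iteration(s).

f(x) = x - e^(-x)
f'(x) = 1 + e^(-x)
x₀ = 0.6

Newton-Raphson formula: x_{n+1} = x_n - f(x_n)/f'(x_n)

Iteration 1:
  f(0.600000) = 0.051188
  f'(0.600000) = 1.548812
  x_1 = 0.600000 - 0.051188/1.548812 = 0.566950
Iteration 2:
  f(0.566950) = -0.000303
  f'(0.566950) = 1.567253
  x_2 = 0.566950 - (-0.000303)/1.567253 = 0.567143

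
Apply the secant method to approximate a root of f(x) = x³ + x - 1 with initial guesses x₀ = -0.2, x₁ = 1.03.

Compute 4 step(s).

f(x) = x³ + x - 1
x₀ = -0.2, x₁ = 1.03

Secant formula: x_{n+1} = x_n - f(x_n)(x_n - x_{n-1})/(f(x_n) - f(x_{n-1}))

Iteration 1:
  f(-0.200000) = -1.208000
  f(1.030000) = 1.122727
  x_2 = 1.030000 - 1.122727×(1.030000 - (-0.200000))/(1.122727 - (-1.208000))
       = 0.437501
Iteration 2:
  f(1.030000) = 1.122727
  f(0.437501) = -0.478759
  x_3 = 0.437501 - (-0.478759)×(0.437501 - 1.030000)/(-0.478759 - 1.122727)
       = 0.614626
Iteration 3:
  f(0.437501) = -0.478759
  f(0.614626) = -0.153189
  x_4 = 0.614626 - (-0.153189)×(0.614626 - 0.437501)/(-0.153189 - (-0.478759))
       = 0.697969
Iteration 4:
  f(0.614626) = -0.153189
  f(0.697969) = 0.037991
  x_5 = 0.697969 - 0.037991×(0.697969 - 0.614626)/(0.037991 - (-0.153189))
       = 0.681407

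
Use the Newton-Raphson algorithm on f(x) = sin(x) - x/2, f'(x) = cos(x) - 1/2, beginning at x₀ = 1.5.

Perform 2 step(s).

f(x) = sin(x) - x/2
f'(x) = cos(x) - 1/2
x₀ = 1.5

Newton-Raphson formula: x_{n+1} = x_n - f(x_n)/f'(x_n)

Iteration 1:
  f(1.500000) = 0.247495
  f'(1.500000) = -0.429263
  x_1 = 1.500000 - 0.247495/(-0.429263) = 2.076558
Iteration 2:
  f(2.076558) = -0.163473
  f'(2.076558) = -0.984474
  x_2 = 2.076558 - (-0.163473)/(-0.984474) = 1.910507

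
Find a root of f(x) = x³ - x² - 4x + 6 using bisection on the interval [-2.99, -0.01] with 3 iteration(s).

f(x) = x³ - x² - 4x + 6
Initial interval: [-2.99, -0.01]

Iteration 1:
  c_1 = (-2.990000 + (-0.010000))/2 = -1.500000
  f(c_1) = f(-1.500000) = 6.375000
  f(a) × f(c) < 0, new interval: [-2.990000, -1.500000]
Iteration 2:
  c_2 = (-2.990000 + (-1.500000))/2 = -2.245000
  f(c_2) = f(-2.245000) = -1.374881
  f(a) × f(c) ≥ 0, new interval: [-2.245000, -1.500000]
Iteration 3:
  c_3 = (-2.245000 + (-1.500000))/2 = -1.872500
  f(c_3) = f(-1.872500) = 3.418279
  f(a) × f(c) < 0, new interval: [-2.245000, -1.872500]

After 3 iteration(s), the approximation is c_3 = -1.872500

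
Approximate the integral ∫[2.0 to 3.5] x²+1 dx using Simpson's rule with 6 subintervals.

f(x) = x²+1
a = 2.0, b = 3.5, n = 6
h = (b - a)/n = 0.250000

Simpson's rule: (h/3)[f(x₀) + 4f(x₁) + 2f(x₂) + ... + f(xₙ)]

x_0 = 2.0000, f(x_0) = 5.000000, coefficient = 1
x_1 = 2.2500, f(x_1) = 6.062500, coefficient = 4
x_2 = 2.5000, f(x_2) = 7.250000, coefficient = 2
x_3 = 2.7500, f(x_3) = 8.562500, coefficient = 4
x_4 = 3.0000, f(x_4) = 10.000000, coefficient = 2
x_5 = 3.2500, f(x_5) = 11.562500, coefficient = 4
x_6 = 3.5000, f(x_6) = 13.250000, coefficient = 1

I ≈ (0.250000/3) × 157.500000 = 13.125000
Exact value: 13.125000
Error: 0.000000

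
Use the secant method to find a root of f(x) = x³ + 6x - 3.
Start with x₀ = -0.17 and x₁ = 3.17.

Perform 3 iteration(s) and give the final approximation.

f(x) = x³ + 6x - 3
x₀ = -0.17, x₁ = 3.17

Secant formula: x_{n+1} = x_n - f(x_n)(x_n - x_{n-1})/(f(x_n) - f(x_{n-1}))

Iteration 1:
  f(-0.170000) = -4.024913
  f(3.170000) = 47.875013
  x_2 = 3.170000 - 47.875013×(3.170000 - (-0.170000))/(47.875013 - (-4.024913))
       = 0.089022
Iteration 2:
  f(3.170000) = 47.875013
  f(0.089022) = -2.465164
  x_3 = 0.089022 - (-2.465164)×(0.089022 - 3.170000)/(-2.465164 - 47.875013)
       = 0.239898
Iteration 3:
  f(0.089022) = -2.465164
  f(0.239898) = -1.546808
  x_4 = 0.239898 - (-1.546808)×(0.239898 - 0.089022)/(-1.546808 - (-2.465164))
       = 0.494021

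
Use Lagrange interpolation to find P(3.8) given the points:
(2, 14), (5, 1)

Lagrange interpolation formula:
P(x) = Σ yᵢ × Lᵢ(x)
where Lᵢ(x) = Π_{j≠i} (x - xⱼ)/(xᵢ - xⱼ)

L_0(3.8) = (3.8 - 5)/(2 - 5) = 0.400000
L_1(3.8) = (3.8 - 2)/(5 - 2) = 0.600000

P(3.8) = 14×L_0(3.8) + 1×L_1(3.8)
P(3.8) = 6.200000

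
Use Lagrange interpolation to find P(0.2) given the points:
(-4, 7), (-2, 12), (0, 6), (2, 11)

Lagrange interpolation formula:
P(x) = Σ yᵢ × Lᵢ(x)
where Lᵢ(x) = Π_{j≠i} (x - xⱼ)/(xᵢ - xⱼ)

L_0(0.2) = (0.2 - (-2))/(-4 - (-2)) × (0.2 - 0)/(-4 - 0) × (0.2 - 2)/(-4 - 2) = 0.016500
L_1(0.2) = (0.2 - (-4))/(-2 - (-4)) × (0.2 - 0)/(-2 - 0) × (0.2 - 2)/(-2 - 2) = -0.094500
L_2(0.2) = (0.2 - (-4))/(0 - (-4)) × (0.2 - (-2))/(0 - (-2)) × (0.2 - 2)/(0 - 2) = 1.039500
L_3(0.2) = (0.2 - (-4))/(2 - (-4)) × (0.2 - (-2))/(2 - (-2)) × (0.2 - 0)/(2 - 0) = 0.038500

P(0.2) = 7×L_0(0.2) + 12×L_1(0.2) + 6×L_2(0.2) + 11×L_3(0.2)
P(0.2) = 5.642000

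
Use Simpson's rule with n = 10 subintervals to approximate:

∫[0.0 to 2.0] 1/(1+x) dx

f(x) = 1/(1+x)
a = 0.0, b = 2.0, n = 10
h = (b - a)/n = 0.200000

Simpson's rule: (h/3)[f(x₀) + 4f(x₁) + 2f(x₂) + ... + f(xₙ)]

x_0 = 0.0000, f(x_0) = 1.000000, coefficient = 1
x_1 = 0.2000, f(x_1) = 0.833333, coefficient = 4
x_2 = 0.4000, f(x_2) = 0.714286, coefficient = 2
x_3 = 0.6000, f(x_3) = 0.625000, coefficient = 4
x_4 = 0.8000, f(x_4) = 0.555556, coefficient = 2
x_5 = 1.0000, f(x_5) = 0.500000, coefficient = 4
x_6 = 1.2000, f(x_6) = 0.454545, coefficient = 2
x_7 = 1.4000, f(x_7) = 0.416667, coefficient = 4
x_8 = 1.6000, f(x_8) = 0.384615, coefficient = 2
x_9 = 1.8000, f(x_9) = 0.357143, coefficient = 4
x_10 = 2.0000, f(x_10) = 0.333333, coefficient = 1

I ≈ (0.200000/3) × 16.479909 = 1.098661
Exact value: 1.098612
Error: 0.000048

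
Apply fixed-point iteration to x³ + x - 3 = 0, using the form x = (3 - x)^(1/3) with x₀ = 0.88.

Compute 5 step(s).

Equation: x³ + x - 3 = 0
Fixed-point form: x = (3 - x)^(1/3)
x₀ = 0.88

x_1 = g(0.880000) = 1.284632
x_2 = g(1.284632) = 1.197069
x_3 = g(1.197069) = 1.217100
x_4 = g(1.217100) = 1.212576
x_5 = g(1.212576) = 1.213601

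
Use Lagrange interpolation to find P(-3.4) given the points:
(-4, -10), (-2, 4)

Lagrange interpolation formula:
P(x) = Σ yᵢ × Lᵢ(x)
where Lᵢ(x) = Π_{j≠i} (x - xⱼ)/(xᵢ - xⱼ)

L_0(-3.4) = (-3.4 - (-2))/(-4 - (-2)) = 0.700000
L_1(-3.4) = (-3.4 - (-4))/(-2 - (-4)) = 0.300000

P(-3.4) = (-10)×L_0(-3.4) + 4×L_1(-3.4)
P(-3.4) = -5.800000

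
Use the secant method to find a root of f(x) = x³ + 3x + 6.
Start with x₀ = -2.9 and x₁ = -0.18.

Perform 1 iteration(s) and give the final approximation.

f(x) = x³ + 3x + 6
x₀ = -2.9, x₁ = -0.18

Secant formula: x_{n+1} = x_n - f(x_n)(x_n - x_{n-1})/(f(x_n) - f(x_{n-1}))

Iteration 1:
  f(-2.900000) = -27.089000
  f(-0.180000) = 5.454168
  x_2 = -0.180000 - 5.454168×(-0.180000 - (-2.900000))/(5.454168 - (-27.089000))
       = -0.635866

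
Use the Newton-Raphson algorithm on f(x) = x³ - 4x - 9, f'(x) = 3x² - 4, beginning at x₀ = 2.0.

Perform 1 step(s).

f(x) = x³ - 4x - 9
f'(x) = 3x² - 4
x₀ = 2.0

Newton-Raphson formula: x_{n+1} = x_n - f(x_n)/f'(x_n)

Iteration 1:
  f(2.000000) = -9.000000
  f'(2.000000) = 8.000000
  x_1 = 2.000000 - (-9.000000)/8.000000 = 3.125000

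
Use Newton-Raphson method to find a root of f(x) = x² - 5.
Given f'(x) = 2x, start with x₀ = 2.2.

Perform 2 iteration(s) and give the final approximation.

f(x) = x² - 5
f'(x) = 2x
x₀ = 2.2

Newton-Raphson formula: x_{n+1} = x_n - f(x_n)/f'(x_n)

Iteration 1:
  f(2.200000) = -0.160000
  f'(2.200000) = 4.400000
  x_1 = 2.200000 - (-0.160000)/4.400000 = 2.236364
Iteration 2:
  f(2.236364) = 0.001322
  f'(2.236364) = 4.472727
  x_2 = 2.236364 - 0.001322/4.472727 = 2.236068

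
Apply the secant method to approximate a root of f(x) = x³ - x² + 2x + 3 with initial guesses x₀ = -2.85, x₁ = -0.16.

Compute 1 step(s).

f(x) = x³ - x² + 2x + 3
x₀ = -2.85, x₁ = -0.16

Secant formula: x_{n+1} = x_n - f(x_n)(x_n - x_{n-1})/(f(x_n) - f(x_{n-1}))

Iteration 1:
  f(-2.850000) = -33.971625
  f(-0.160000) = 2.650304
  x_2 = -0.160000 - 2.650304×(-0.160000 - (-2.850000))/(2.650304 - (-33.971625))
       = -0.354673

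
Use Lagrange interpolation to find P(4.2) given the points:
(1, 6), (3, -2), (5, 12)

Lagrange interpolation formula:
P(x) = Σ yᵢ × Lᵢ(x)
where Lᵢ(x) = Π_{j≠i} (x - xⱼ)/(xᵢ - xⱼ)

L_0(4.2) = (4.2 - 3)/(1 - 3) × (4.2 - 5)/(1 - 5) = -0.120000
L_1(4.2) = (4.2 - 1)/(3 - 1) × (4.2 - 5)/(3 - 5) = 0.640000
L_2(4.2) = (4.2 - 1)/(5 - 1) × (4.2 - 3)/(5 - 3) = 0.480000

P(4.2) = 6×L_0(4.2) + (-2)×L_1(4.2) + 12×L_2(4.2)
P(4.2) = 3.760000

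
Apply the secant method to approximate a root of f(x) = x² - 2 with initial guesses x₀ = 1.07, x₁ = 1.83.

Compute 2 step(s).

f(x) = x² - 2
x₀ = 1.07, x₁ = 1.83

Secant formula: x_{n+1} = x_n - f(x_n)(x_n - x_{n-1})/(f(x_n) - f(x_{n-1}))

Iteration 1:
  f(1.070000) = -0.855100
  f(1.830000) = 1.348900
  x_2 = 1.830000 - 1.348900×(1.830000 - 1.070000)/(1.348900 - (-0.855100))
       = 1.364862
Iteration 2:
  f(1.830000) = 1.348900
  f(1.364862) = -0.137152
  x_3 = 1.364862 - (-0.137152)×(1.364862 - 1.830000)/(-0.137152 - 1.348900)
       = 1.407791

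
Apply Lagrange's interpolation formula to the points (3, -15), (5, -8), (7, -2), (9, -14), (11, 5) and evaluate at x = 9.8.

Lagrange interpolation formula:
P(x) = Σ yᵢ × Lᵢ(x)
where Lᵢ(x) = Π_{j≠i} (x - xⱼ)/(xᵢ - xⱼ)

L_0(9.8) = (9.8 - 5)/(3 - 5) × (9.8 - 7)/(3 - 7) × (9.8 - 9)/(3 - 9) × (9.8 - 11)/(3 - 11) = -0.033600
L_1(9.8) = (9.8 - 3)/(5 - 3) × (9.8 - 7)/(5 - 7) × (9.8 - 9)/(5 - 9) × (9.8 - 11)/(5 - 11) = 0.190400
L_2(9.8) = (9.8 - 3)/(7 - 3) × (9.8 - 5)/(7 - 5) × (9.8 - 9)/(7 - 9) × (9.8 - 11)/(7 - 11) = -0.489600
L_3(9.8) = (9.8 - 3)/(9 - 3) × (9.8 - 5)/(9 - 5) × (9.8 - 7)/(9 - 7) × (9.8 - 11)/(9 - 11) = 1.142400
L_4(9.8) = (9.8 - 3)/(11 - 3) × (9.8 - 5)/(11 - 5) × (9.8 - 7)/(11 - 7) × (9.8 - 9)/(11 - 9) = 0.190400

P(9.8) = (-15)×L_0(9.8) + (-8)×L_1(9.8) + (-2)×L_2(9.8) + (-14)×L_3(9.8) + 5×L_4(9.8)
P(9.8) = -15.081600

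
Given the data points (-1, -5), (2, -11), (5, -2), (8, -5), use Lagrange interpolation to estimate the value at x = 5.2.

Lagrange interpolation formula:
P(x) = Σ yᵢ × Lᵢ(x)
where Lᵢ(x) = Π_{j≠i} (x - xⱼ)/(xᵢ - xⱼ)

L_0(5.2) = (5.2 - 2)/(-1 - 2) × (5.2 - 5)/(-1 - 5) × (5.2 - 8)/(-1 - 8) = 0.011062
L_1(5.2) = (5.2 - (-1))/(2 - (-1)) × (5.2 - 5)/(2 - 5) × (5.2 - 8)/(2 - 8) = -0.064296
L_2(5.2) = (5.2 - (-1))/(5 - (-1)) × (5.2 - 2)/(5 - 2) × (5.2 - 8)/(5 - 8) = 1.028741
L_3(5.2) = (5.2 - (-1))/(8 - (-1)) × (5.2 - 2)/(8 - 2) × (5.2 - 5)/(8 - 5) = 0.024494

P(5.2) = (-5)×L_0(5.2) + (-11)×L_1(5.2) + (-2)×L_2(5.2) + (-5)×L_3(5.2)
P(5.2) = -1.528000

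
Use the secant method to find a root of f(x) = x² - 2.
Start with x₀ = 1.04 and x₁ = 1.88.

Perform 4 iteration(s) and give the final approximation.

f(x) = x² - 2
x₀ = 1.04, x₁ = 1.88

Secant formula: x_{n+1} = x_n - f(x_n)(x_n - x_{n-1})/(f(x_n) - f(x_{n-1}))

Iteration 1:
  f(1.040000) = -0.918400
  f(1.880000) = 1.534400
  x_2 = 1.880000 - 1.534400×(1.880000 - 1.040000)/(1.534400 - (-0.918400))
       = 1.354521
Iteration 2:
  f(1.880000) = 1.534400
  f(1.354521) = -0.165274
  x_3 = 1.354521 - (-0.165274)×(1.354521 - 1.880000)/(-0.165274 - 1.534400)
       = 1.405617
Iteration 3:
  f(1.354521) = -0.165274
  f(1.405617) = -0.024239
  x_4 = 1.405617 - (-0.024239)×(1.405617 - 1.354521)/(-0.024239 - (-0.165274))
       = 1.414399
Iteration 4:
  f(1.405617) = -0.024239
  f(1.414399) = 0.000526
  x_5 = 1.414399 - 0.000526×(1.414399 - 1.405617)/(0.000526 - (-0.024239))
       = 1.414213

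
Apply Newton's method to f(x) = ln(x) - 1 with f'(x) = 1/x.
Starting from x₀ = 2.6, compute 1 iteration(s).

f(x) = ln(x) - 1
f'(x) = 1/x
x₀ = 2.6

Newton-Raphson formula: x_{n+1} = x_n - f(x_n)/f'(x_n)

Iteration 1:
  f(2.600000) = -0.044489
  f'(2.600000) = 0.384615
  x_1 = 2.600000 - (-0.044489)/0.384615 = 2.715670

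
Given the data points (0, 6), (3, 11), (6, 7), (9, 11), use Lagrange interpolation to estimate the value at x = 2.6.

Lagrange interpolation formula:
P(x) = Σ yᵢ × Lᵢ(x)
where Lᵢ(x) = Π_{j≠i} (x - xⱼ)/(xᵢ - xⱼ)

L_0(2.6) = (2.6 - 3)/(0 - 3) × (2.6 - 6)/(0 - 6) × (2.6 - 9)/(0 - 9) = 0.053728
L_1(2.6) = (2.6 - 0)/(3 - 0) × (2.6 - 6)/(3 - 6) × (2.6 - 9)/(3 - 9) = 1.047704
L_2(2.6) = (2.6 - 0)/(6 - 0) × (2.6 - 3)/(6 - 3) × (2.6 - 9)/(6 - 9) = -0.123259
L_3(2.6) = (2.6 - 0)/(9 - 0) × (2.6 - 3)/(9 - 3) × (2.6 - 6)/(9 - 6) = 0.021827

P(2.6) = 6×L_0(2.6) + 11×L_1(2.6) + 7×L_2(2.6) + 11×L_3(2.6)
P(2.6) = 11.224395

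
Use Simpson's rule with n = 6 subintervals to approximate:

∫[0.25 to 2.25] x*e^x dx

f(x) = x*e^x
a = 0.25, b = 2.25, n = 6
h = (b - a)/n = 0.333333

Simpson's rule: (h/3)[f(x₀) + 4f(x₁) + 2f(x₂) + ... + f(xₙ)]

x_0 = 0.2500, f(x_0) = 0.321006, coefficient = 1
x_1 = 0.5833, f(x_1) = 1.045334, coefficient = 4
x_2 = 0.9167, f(x_2) = 2.292528, coefficient = 2
x_3 = 1.2500, f(x_3) = 4.362929, coefficient = 4
x_4 = 1.5833, f(x_4) = 7.712679, coefficient = 2
x_5 = 1.9167, f(x_5) = 13.029998, coefficient = 4
x_6 = 2.2500, f(x_6) = 21.347406, coefficient = 1

I ≈ (0.333333/3) × 115.431872 = 12.825764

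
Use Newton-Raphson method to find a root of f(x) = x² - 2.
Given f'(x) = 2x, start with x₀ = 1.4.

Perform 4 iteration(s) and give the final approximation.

f(x) = x² - 2
f'(x) = 2x
x₀ = 1.4

Newton-Raphson formula: x_{n+1} = x_n - f(x_n)/f'(x_n)

Iteration 1:
  f(1.400000) = -0.040000
  f'(1.400000) = 2.800000
  x_1 = 1.400000 - (-0.040000)/2.800000 = 1.414286
Iteration 2:
  f(1.414286) = 0.000204
  f'(1.414286) = 2.828571
  x_2 = 1.414286 - 0.000204/2.828571 = 1.414214
Iteration 3:
  f(1.414214) = 0.000000
  f'(1.414214) = 2.828427
  x_3 = 1.414214 - 0.000000/2.828427 = 1.414214
Iteration 4:
  f(1.414214) = 0.000000
  f'(1.414214) = 2.828427
  x_4 = 1.414214 - 0.000000/2.828427 = 1.414214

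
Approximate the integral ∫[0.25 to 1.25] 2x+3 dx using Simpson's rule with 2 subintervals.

f(x) = 2x+3
a = 0.25, b = 1.25, n = 2
h = (b - a)/n = 0.500000

Simpson's rule: (h/3)[f(x₀) + 4f(x₁) + 2f(x₂) + ... + f(xₙ)]

x_0 = 0.2500, f(x_0) = 3.500000, coefficient = 1
x_1 = 0.7500, f(x_1) = 4.500000, coefficient = 4
x_2 = 1.2500, f(x_2) = 5.500000, coefficient = 1

I ≈ (0.500000/3) × 27.000000 = 4.500000
Exact value: 4.500000
Error: 0.000000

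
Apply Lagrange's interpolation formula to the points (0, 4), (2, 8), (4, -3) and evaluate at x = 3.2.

Lagrange interpolation formula:
P(x) = Σ yᵢ × Lᵢ(x)
where Lᵢ(x) = Π_{j≠i} (x - xⱼ)/(xᵢ - xⱼ)

L_0(3.2) = (3.2 - 2)/(0 - 2) × (3.2 - 4)/(0 - 4) = -0.120000
L_1(3.2) = (3.2 - 0)/(2 - 0) × (3.2 - 4)/(2 - 4) = 0.640000
L_2(3.2) = (3.2 - 0)/(4 - 0) × (3.2 - 2)/(4 - 2) = 0.480000

P(3.2) = 4×L_0(3.2) + 8×L_1(3.2) + (-3)×L_2(3.2)
P(3.2) = 3.200000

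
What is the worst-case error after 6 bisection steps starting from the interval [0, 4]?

Bisection error bound: |error| ≤ (b-a)/2^n
|error| ≤ (4 - 0)/2^6 = 4/2^6
|error| ≤ 0.0625000000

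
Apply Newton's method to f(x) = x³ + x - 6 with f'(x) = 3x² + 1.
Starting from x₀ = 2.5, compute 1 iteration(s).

f(x) = x³ + x - 6
f'(x) = 3x² + 1
x₀ = 2.5

Newton-Raphson formula: x_{n+1} = x_n - f(x_n)/f'(x_n)

Iteration 1:
  f(2.500000) = 12.125000
  f'(2.500000) = 19.750000
  x_1 = 2.500000 - 12.125000/19.750000 = 1.886076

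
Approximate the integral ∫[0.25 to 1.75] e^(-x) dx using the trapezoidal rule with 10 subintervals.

f(x) = e^(-x)
a = 0.25, b = 1.75, n = 10
h = (b - a)/n = 0.150000

Trapezoidal rule: (h/2)[f(x₀) + 2f(x₁) + 2f(x₂) + ... + f(xₙ)]

x_0 = 0.2500, f(x_0) = 0.778801, coefficient = 1
x_1 = 0.4000, f(x_1) = 0.670320, coefficient = 2
x_2 = 0.5500, f(x_2) = 0.576950, coefficient = 2
x_3 = 0.7000, f(x_3) = 0.496585, coefficient = 2
x_4 = 0.8500, f(x_4) = 0.427415, coefficient = 2
x_5 = 1.0000, f(x_5) = 0.367879, coefficient = 2
x_6 = 1.1500, f(x_6) = 0.316637, coefficient = 2
x_7 = 1.3000, f(x_7) = 0.272532, coefficient = 2
x_8 = 1.4500, f(x_8) = 0.234570, coefficient = 2
x_9 = 1.6000, f(x_9) = 0.201897, coefficient = 2
x_10 = 1.7500, f(x_10) = 0.173774, coefficient = 1

I ≈ (0.150000/2) × 8.082145 = 0.606161
Exact value: 0.605027
Error: 0.001134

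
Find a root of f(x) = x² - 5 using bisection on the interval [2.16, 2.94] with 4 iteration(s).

f(x) = x² - 5
Initial interval: [2.16, 2.94]

Iteration 1:
  c_1 = (2.160000 + 2.940000)/2 = 2.550000
  f(c_1) = f(2.550000) = 1.502500
  f(a) × f(c) < 0, new interval: [2.160000, 2.550000]
Iteration 2:
  c_2 = (2.160000 + 2.550000)/2 = 2.355000
  f(c_2) = f(2.355000) = 0.546025
  f(a) × f(c) < 0, new interval: [2.160000, 2.355000]
Iteration 3:
  c_3 = (2.160000 + 2.355000)/2 = 2.257500
  f(c_3) = f(2.257500) = 0.096306
  f(a) × f(c) < 0, new interval: [2.160000, 2.257500]
Iteration 4:
  c_4 = (2.160000 + 2.257500)/2 = 2.208750
  f(c_4) = f(2.208750) = -0.121423
  f(a) × f(c) ≥ 0, new interval: [2.208750, 2.257500]

After 4 iteration(s), the approximation is c_4 = 2.208750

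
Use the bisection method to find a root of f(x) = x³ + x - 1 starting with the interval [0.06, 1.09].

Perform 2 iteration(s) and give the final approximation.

f(x) = x³ + x - 1
Initial interval: [0.06, 1.09]

Iteration 1:
  c_1 = (0.060000 + 1.090000)/2 = 0.575000
  f(c_1) = f(0.575000) = -0.234891
  f(a) × f(c) ≥ 0, new interval: [0.575000, 1.090000]
Iteration 2:
  c_2 = (0.575000 + 1.090000)/2 = 0.832500
  f(c_2) = f(0.832500) = 0.409469
  f(a) × f(c) < 0, new interval: [0.575000, 0.832500]

After 2 iteration(s), the approximation is c_2 = 0.832500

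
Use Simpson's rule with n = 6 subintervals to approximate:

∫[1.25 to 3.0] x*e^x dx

f(x) = x*e^x
a = 1.25, b = 3.0, n = 6
h = (b - a)/n = 0.291667

Simpson's rule: (h/3)[f(x₀) + 4f(x₁) + 2f(x₂) + ... + f(xₙ)]

x_0 = 1.2500, f(x_0) = 4.362929, coefficient = 1
x_1 = 1.5417, f(x_1) = 7.203239, coefficient = 4
x_2 = 1.8333, f(x_2) = 11.466952, coefficient = 2
x_3 = 2.1250, f(x_3) = 17.792407, coefficient = 4
x_4 = 2.4167, f(x_4) = 27.087053, coefficient = 2
x_5 = 2.7083, f(x_5) = 40.636504, coefficient = 4
x_6 = 3.0000, f(x_6) = 60.256611, coefficient = 1

I ≈ (0.291667/3) × 404.256147 = 39.302681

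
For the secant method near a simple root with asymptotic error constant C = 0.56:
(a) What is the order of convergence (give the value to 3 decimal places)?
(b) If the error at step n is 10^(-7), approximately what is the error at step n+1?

(a) Secant method has superlinear convergence with order φ = (1+√5)/2 ≈ 1.618.
    This means |e_{n+1}| ≈ C|e_n|^1.618.

(b) With |e_n| = 10^(-7) and C = 0.56:
    |e_{n+1}| ≈ 0.56 × (10^(-7))^1.618 = 0.56 × 10^(-11.33)

(a) ≈ 1.618 (golden ratio); (b) |e_{n+1}| ≈ 2.642e-12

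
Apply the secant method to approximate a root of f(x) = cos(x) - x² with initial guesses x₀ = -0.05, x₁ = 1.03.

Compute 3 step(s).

f(x) = cos(x) - x²
x₀ = -0.05, x₁ = 1.03

Secant formula: x_{n+1} = x_n - f(x_n)(x_n - x_{n-1})/(f(x_n) - f(x_{n-1}))

Iteration 1:
  f(-0.050000) = 0.996250
  f(1.030000) = -0.546081
  x_2 = 1.030000 - (-0.546081)×(1.030000 - (-0.050000))/(-0.546081 - 0.996250)
       = 0.647613
Iteration 2:
  f(1.030000) = -0.546081
  f(0.647613) = 0.378124
  x_3 = 0.647613 - 0.378124×(0.647613 - 1.030000)/(0.378124 - (-0.546081))
       = 0.804060
Iteration 3:
  f(0.647613) = 0.378124
  f(0.804060) = 0.047275
  x_4 = 0.804060 - 0.047275×(0.804060 - 0.647613)/(0.047275 - 0.378124)
       = 0.826415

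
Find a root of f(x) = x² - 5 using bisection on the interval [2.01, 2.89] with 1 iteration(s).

f(x) = x² - 5
Initial interval: [2.01, 2.89]

Iteration 1:
  c_1 = (2.010000 + 2.890000)/2 = 2.450000
  f(c_1) = f(2.450000) = 1.002500
  f(a) × f(c) < 0, new interval: [2.010000, 2.450000]

After 1 iteration(s), the approximation is c_1 = 2.450000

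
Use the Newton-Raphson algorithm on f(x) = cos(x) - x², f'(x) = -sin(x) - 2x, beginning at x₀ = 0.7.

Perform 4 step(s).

f(x) = cos(x) - x²
f'(x) = -sin(x) - 2x
x₀ = 0.7

Newton-Raphson formula: x_{n+1} = x_n - f(x_n)/f'(x_n)

Iteration 1:
  f(0.700000) = 0.274842
  f'(0.700000) = -2.044218
  x_1 = 0.700000 - 0.274842/(-2.044218) = 0.834449
Iteration 2:
  f(0.834449) = -0.024718
  f'(0.834449) = -2.409823
  x_2 = 0.834449 - (-0.024718)/(-2.409823) = 0.824191
Iteration 3:
  f(0.824191) = -0.000141
  f'(0.824191) = -2.382382
  x_3 = 0.824191 - (-0.000141)/(-2.382382) = 0.824132
Iteration 4:
  f(0.824132) = 0.000000
  f'(0.824132) = -2.382223
  x_4 = 0.824132 - 0.000000/(-2.382223) = 0.824132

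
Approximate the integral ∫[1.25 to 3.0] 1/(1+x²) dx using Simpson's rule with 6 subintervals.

f(x) = 1/(1+x²)
a = 1.25, b = 3.0, n = 6
h = (b - a)/n = 0.291667

Simpson's rule: (h/3)[f(x₀) + 4f(x₁) + 2f(x₂) + ... + f(xₙ)]

x_0 = 1.2500, f(x_0) = 0.390244, coefficient = 1
x_1 = 1.5417, f(x_1) = 0.296144, coefficient = 4
x_2 = 1.8333, f(x_2) = 0.229299, coefficient = 2
x_3 = 2.1250, f(x_3) = 0.181303, coefficient = 4
x_4 = 2.4167, f(x_4) = 0.146193, coefficient = 2
x_5 = 2.7083, f(x_5) = 0.119975, coefficient = 4
x_6 = 3.0000, f(x_6) = 0.100000, coefficient = 1

I ≈ (0.291667/3) × 3.630917 = 0.353006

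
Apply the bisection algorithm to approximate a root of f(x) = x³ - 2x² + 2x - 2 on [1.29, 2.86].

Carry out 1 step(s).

f(x) = x³ - 2x² + 2x - 2
Initial interval: [1.29, 2.86]

Iteration 1:
  c_1 = (1.290000 + 2.860000)/2 = 2.075000
  f(c_1) = f(2.075000) = 2.472922
  f(a) × f(c) < 0, new interval: [1.290000, 2.075000]

After 1 iteration(s), the approximation is c_1 = 2.075000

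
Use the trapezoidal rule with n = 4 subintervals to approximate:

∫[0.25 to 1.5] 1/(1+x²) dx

f(x) = 1/(1+x²)
a = 0.25, b = 1.5, n = 4
h = (b - a)/n = 0.312500

Trapezoidal rule: (h/2)[f(x₀) + 2f(x₁) + 2f(x₂) + ... + f(xₙ)]

x_0 = 0.2500, f(x_0) = 0.941176, coefficient = 1
x_1 = 0.5625, f(x_1) = 0.759644, coefficient = 2
x_2 = 0.8750, f(x_2) = 0.566372, coefficient = 2
x_3 = 1.1875, f(x_3) = 0.414911, coefficient = 2
x_4 = 1.5000, f(x_4) = 0.307692, coefficient = 1

I ≈ (0.312500/2) × 4.730722 = 0.739175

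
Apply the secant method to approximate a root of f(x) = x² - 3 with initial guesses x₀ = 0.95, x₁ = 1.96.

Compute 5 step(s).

f(x) = x² - 3
x₀ = 0.95, x₁ = 1.96

Secant formula: x_{n+1} = x_n - f(x_n)(x_n - x_{n-1})/(f(x_n) - f(x_{n-1}))

Iteration 1:
  f(0.950000) = -2.097500
  f(1.960000) = 0.841600
  x_2 = 1.960000 - 0.841600×(1.960000 - 0.950000)/(0.841600 - (-2.097500))
       = 1.670790
Iteration 2:
  f(1.960000) = 0.841600
  f(1.670790) = -0.208460
  x_3 = 1.670790 - (-0.208460)×(1.670790 - 1.960000)/(-0.208460 - 0.841600)
       = 1.728205
Iteration 3:
  f(1.670790) = -0.208460
  f(1.728205) = -0.013308
  x_4 = 1.728205 - (-0.013308)×(1.728205 - 1.670790)/(-0.013308 - (-0.208460))
       = 1.732120
Iteration 4:
  f(1.728205) = -0.013308
  f(1.732120) = 0.000240
  x_5 = 1.732120 - 0.000240×(1.732120 - 1.728205)/(0.000240 - (-0.013308))
       = 1.732051
Iteration 5:
  f(1.732120) = 0.000240
  f(1.732051) = 0.000000
  x_6 = 1.732051 - 0.000000×(1.732051 - 1.732120)/(0.000000 - 0.000240)
       = 1.732051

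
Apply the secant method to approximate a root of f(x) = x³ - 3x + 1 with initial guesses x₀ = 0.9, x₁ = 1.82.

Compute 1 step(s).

f(x) = x³ - 3x + 1
x₀ = 0.9, x₁ = 1.82

Secant formula: x_{n+1} = x_n - f(x_n)(x_n - x_{n-1})/(f(x_n) - f(x_{n-1}))

Iteration 1:
  f(0.900000) = -0.971000
  f(1.820000) = 1.568568
  x_2 = 1.820000 - 1.568568×(1.820000 - 0.900000)/(1.568568 - (-0.971000))
       = 1.251761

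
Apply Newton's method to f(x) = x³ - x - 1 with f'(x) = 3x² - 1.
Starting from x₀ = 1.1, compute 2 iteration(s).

f(x) = x³ - x - 1
f'(x) = 3x² - 1
x₀ = 1.1

Newton-Raphson formula: x_{n+1} = x_n - f(x_n)/f'(x_n)

Iteration 1:
  f(1.100000) = -0.769000
  f'(1.100000) = 2.630000
  x_1 = 1.100000 - (-0.769000)/2.630000 = 1.392395
Iteration 2:
  f(1.392395) = 0.307132
  f'(1.392395) = 4.816295
  x_2 = 1.392395 - 0.307132/4.816295 = 1.328626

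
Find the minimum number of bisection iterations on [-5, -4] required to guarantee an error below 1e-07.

We need (b-a)/2^n ≤ 1e-07
(-4 - (-5))/2^n ≤ 1e-07
1/2^n ≤ 1e-07
2^n ≥ 10000000
n ≥ log₂(10000000) = 23.25
n ≥ 24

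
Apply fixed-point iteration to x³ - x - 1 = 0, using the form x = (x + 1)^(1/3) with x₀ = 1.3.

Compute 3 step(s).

Equation: x³ - x - 1 = 0
Fixed-point form: x = (x + 1)^(1/3)
x₀ = 1.3

x_1 = g(1.300000) = 1.320006
x_2 = g(1.320006) = 1.323822
x_3 = g(1.323822) = 1.324548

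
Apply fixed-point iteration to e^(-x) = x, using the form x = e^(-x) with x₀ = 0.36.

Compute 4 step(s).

Equation: e^(-x) = x
Fixed-point form: x = e^(-x)
x₀ = 0.36

x_1 = g(0.360000) = 0.697676
x_2 = g(0.697676) = 0.497741
x_3 = g(0.497741) = 0.607903
x_4 = g(0.607903) = 0.544492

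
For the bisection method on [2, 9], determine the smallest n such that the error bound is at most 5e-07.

We need (b-a)/2^n ≤ 5e-07
(9 - 2)/2^n ≤ 5e-07
7/2^n ≤ 5e-07
2^n ≥ 14000000
n ≥ log₂(14000000) = 23.74
n ≥ 24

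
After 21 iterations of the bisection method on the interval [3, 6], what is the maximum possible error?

Bisection error bound: |error| ≤ (b-a)/2^n
|error| ≤ (6 - 3)/2^21 = 3/2^21
|error| ≤ 0.0000014305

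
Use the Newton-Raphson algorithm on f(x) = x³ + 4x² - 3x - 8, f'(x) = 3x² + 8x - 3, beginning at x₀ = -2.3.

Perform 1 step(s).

f(x) = x³ + 4x² - 3x - 8
f'(x) = 3x² + 8x - 3
x₀ = -2.3

Newton-Raphson formula: x_{n+1} = x_n - f(x_n)/f'(x_n)

Iteration 1:
  f(-2.300000) = 7.893000
  f'(-2.300000) = -5.530000
  x_1 = -2.300000 - 7.893000/(-5.530000) = -0.872694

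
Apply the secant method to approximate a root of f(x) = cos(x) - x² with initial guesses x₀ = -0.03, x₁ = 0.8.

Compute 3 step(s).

f(x) = cos(x) - x²
x₀ = -0.03, x₁ = 0.8

Secant formula: x_{n+1} = x_n - f(x_n)(x_n - x_{n-1})/(f(x_n) - f(x_{n-1}))

Iteration 1:
  f(-0.030000) = 0.998650
  f(0.800000) = 0.056707
  x_2 = 0.800000 - 0.056707×(0.800000 - (-0.030000))/(0.056707 - 0.998650)
       = 0.849968
Iteration 2:
  f(0.800000) = 0.056707
  f(0.849968) = -0.062437
  x_3 = 0.849968 - (-0.062437)×(0.849968 - 0.800000)/(-0.062437 - 0.056707)
       = 0.823782
Iteration 3:
  f(0.849968) = -0.062437
  f(0.823782) = 0.000834
  x_4 = 0.823782 - 0.000834×(0.823782 - 0.849968)/(0.000834 - (-0.062437))
       = 0.824127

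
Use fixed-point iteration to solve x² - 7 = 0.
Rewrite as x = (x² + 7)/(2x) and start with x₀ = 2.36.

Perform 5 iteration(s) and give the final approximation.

Equation: x² - 7 = 0
Fixed-point form: x = (x² + 7)/(2x)
x₀ = 2.36

x_1 = g(2.360000) = 2.663051
x_2 = g(2.663051) = 2.645808
x_3 = g(2.645808) = 2.645751
x_4 = g(2.645751) = 2.645751
x_5 = g(2.645751) = 2.645751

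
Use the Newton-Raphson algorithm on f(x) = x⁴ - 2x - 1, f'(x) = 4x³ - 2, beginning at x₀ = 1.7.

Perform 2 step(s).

f(x) = x⁴ - 2x - 1
f'(x) = 4x³ - 2
x₀ = 1.7

Newton-Raphson formula: x_{n+1} = x_n - f(x_n)/f'(x_n)

Iteration 1:
  f(1.700000) = 3.952100
  f'(1.700000) = 17.652000
  x_1 = 1.700000 - 3.952100/17.652000 = 1.476110
Iteration 2:
  f(1.476110) = 0.795392
  f'(1.476110) = 10.865198
  x_2 = 1.476110 - 0.795392/10.865198 = 1.402905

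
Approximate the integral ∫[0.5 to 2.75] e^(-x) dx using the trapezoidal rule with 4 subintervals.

f(x) = e^(-x)
a = 0.5, b = 2.75, n = 4
h = (b - a)/n = 0.562500

Trapezoidal rule: (h/2)[f(x₀) + 2f(x₁) + 2f(x₂) + ... + f(xₙ)]

x_0 = 0.5000, f(x_0) = 0.606531, coefficient = 1
x_1 = 1.0625, f(x_1) = 0.345591, coefficient = 2
x_2 = 1.6250, f(x_2) = 0.196912, coefficient = 2
x_3 = 2.1875, f(x_3) = 0.112197, coefficient = 2
x_4 = 2.7500, f(x_4) = 0.063928, coefficient = 1

I ≈ (0.562500/2) × 1.979857 = 0.556835
Exact value: 0.542603
Error: 0.014232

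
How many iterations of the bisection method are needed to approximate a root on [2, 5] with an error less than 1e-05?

We need (b-a)/2^n ≤ 1e-05
(5 - 2)/2^n ≤ 1e-05
3/2^n ≤ 1e-05
2^n ≥ 300000
n ≥ log₂(300000) = 18.19
n ≥ 19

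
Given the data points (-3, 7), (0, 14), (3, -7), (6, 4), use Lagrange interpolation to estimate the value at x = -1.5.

Lagrange interpolation formula:
P(x) = Σ yᵢ × Lᵢ(x)
where Lᵢ(x) = Π_{j≠i} (x - xⱼ)/(xᵢ - xⱼ)

L_0(-1.5) = (-1.5 - 0)/(-3 - 0) × (-1.5 - 3)/(-3 - 3) × (-1.5 - 6)/(-3 - 6) = 0.312500
L_1(-1.5) = (-1.5 - (-3))/(0 - (-3)) × (-1.5 - 3)/(0 - 3) × (-1.5 - 6)/(0 - 6) = 0.937500
L_2(-1.5) = (-1.5 - (-3))/(3 - (-3)) × (-1.5 - 0)/(3 - 0) × (-1.5 - 6)/(3 - 6) = -0.312500
L_3(-1.5) = (-1.5 - (-3))/(6 - (-3)) × (-1.5 - 0)/(6 - 0) × (-1.5 - 3)/(6 - 3) = 0.062500

P(-1.5) = 7×L_0(-1.5) + 14×L_1(-1.5) + (-7)×L_2(-1.5) + 4×L_3(-1.5)
P(-1.5) = 17.750000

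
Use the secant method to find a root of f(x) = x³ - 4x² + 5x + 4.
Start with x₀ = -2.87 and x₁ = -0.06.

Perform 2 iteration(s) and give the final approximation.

f(x) = x³ - 4x² + 5x + 4
x₀ = -2.87, x₁ = -0.06

Secant formula: x_{n+1} = x_n - f(x_n)(x_n - x_{n-1})/(f(x_n) - f(x_{n-1}))

Iteration 1:
  f(-2.870000) = -66.937503
  f(-0.060000) = 3.685384
  x_2 = -0.060000 - 3.685384×(-0.060000 - (-2.870000))/(3.685384 - (-66.937503))
       = -0.206637
Iteration 2:
  f(-0.060000) = 3.685384
  f(-0.206637) = 2.787196
  x_3 = -0.206637 - 2.787196×(-0.206637 - (-0.060000))/(2.787196 - 3.685384)
       = -0.661671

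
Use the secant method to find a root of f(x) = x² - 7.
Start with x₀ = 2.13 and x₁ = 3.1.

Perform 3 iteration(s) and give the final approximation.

f(x) = x² - 7
x₀ = 2.13, x₁ = 3.1

Secant formula: x_{n+1} = x_n - f(x_n)(x_n - x_{n-1})/(f(x_n) - f(x_{n-1}))

Iteration 1:
  f(2.130000) = -2.463100
  f(3.100000) = 2.610000
  x_2 = 3.100000 - 2.610000×(3.100000 - 2.130000)/(2.610000 - (-2.463100))
       = 2.600956
Iteration 2:
  f(3.100000) = 2.610000
  f(2.600956) = -0.235028
  x_3 = 2.600956 - (-0.235028)×(2.600956 - 3.100000)/(-0.235028 - 2.610000)
       = 2.642182
Iteration 3:
  f(2.600956) = -0.235028
  f(2.642182) = -0.018874
  x_4 = 2.642182 - (-0.018874)×(2.642182 - 2.600956)/(-0.018874 - (-0.235028))
       = 2.645782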